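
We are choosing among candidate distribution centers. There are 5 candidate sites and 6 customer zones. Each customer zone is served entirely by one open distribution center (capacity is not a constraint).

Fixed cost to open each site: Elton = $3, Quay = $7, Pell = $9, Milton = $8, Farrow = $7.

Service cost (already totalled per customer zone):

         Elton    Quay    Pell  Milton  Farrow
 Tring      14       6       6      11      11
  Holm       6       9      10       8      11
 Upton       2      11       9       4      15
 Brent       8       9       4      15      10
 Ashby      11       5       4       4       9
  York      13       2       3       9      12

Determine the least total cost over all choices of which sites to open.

Minimum total cost: 37

For any fixed open set, each customer zone goes to its cheapest open site; total = fixed + service.
{Elton, Pell}: Tring→Pell 6, Holm→Elton 6, Upton→Elton 2, Brent→Pell 4, Ashby→Pell 4, York→Pell 3. Service 25; fixed 12; total 37.
{Elton, Quay}: Tring→Quay 6, Holm→Elton 6, Upton→Elton 2, Brent→Elton 8, Ashby→Quay 5, York→Quay 2. Service 29; fixed 10; total 39.
{Elton, Quay, Pell}: Tring→Quay 6, Holm→Elton 6, Upton→Elton 2, Brent→Pell 4, Ashby→Pell 4, York→Quay 2. Service 24; fixed 19; total 43.
{Elton, Quay, Pell, Milton, Farrow}: service 24 + fixed 34 = 58
No other subset beats 37.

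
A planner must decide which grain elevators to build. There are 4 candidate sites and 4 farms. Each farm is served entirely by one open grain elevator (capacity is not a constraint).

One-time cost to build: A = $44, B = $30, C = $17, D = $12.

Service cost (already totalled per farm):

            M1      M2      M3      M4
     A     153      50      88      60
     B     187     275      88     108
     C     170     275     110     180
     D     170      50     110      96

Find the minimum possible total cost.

Minimum total cost: 395

For any fixed open set, each farm goes to its cheapest open site; total = fixed + service.
{A}: M1→A 153, M2→A 50, M3→A 88, M4→A 60. Service 351; fixed 44; total 395.
{A, D}: service 351 + fixed 56 = 407
{A, C}: service 351 + fixed 61 = 412
{A, B, C, D}: service 351 + fixed 103 = 454
No other subset beats 395.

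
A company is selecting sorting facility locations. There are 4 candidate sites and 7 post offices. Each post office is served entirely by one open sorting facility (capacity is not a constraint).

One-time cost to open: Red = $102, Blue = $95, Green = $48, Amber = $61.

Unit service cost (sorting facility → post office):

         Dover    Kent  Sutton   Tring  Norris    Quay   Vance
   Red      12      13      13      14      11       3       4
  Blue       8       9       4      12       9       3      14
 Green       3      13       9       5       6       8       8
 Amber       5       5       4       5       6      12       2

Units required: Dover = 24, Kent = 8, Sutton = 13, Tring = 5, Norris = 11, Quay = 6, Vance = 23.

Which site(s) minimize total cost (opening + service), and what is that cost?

Open Green and Amber; minimum total cost 458.

For any fixed open set, each post office goes to its cheapest open site; total = fixed + service.
{Green, Amber}: Dover→Green 3·24=72, Kent→Amber 5·8=40, Sutton→Amber 4·13=52, Tring→Green 5·5=25, Norris→Green 6·11=66, Quay→Green 8·6=48, Vance→Amber 2·23=46. Service 349; fixed 109; total 458.
{Amber}: Dover→Amber 5·24=120, Kent→Amber 5·8=40, Sutton→Amber 4·13=52, Tring→Amber 5·5=25, Norris→Amber 6·11=66, Quay→Amber 12·6=72, Vance→Amber 2·23=46. Service 421; fixed 61; total 482.
{Blue, Green, Amber}: Dover→Green 3·24=72, Kent→Amber 5·8=40, Sutton→Blue 4·13=52, Tring→Green 5·5=25, Norris→Green 6·11=66, Quay→Blue 3·6=18, Vance→Amber 2·23=46. Service 319; fixed 204; total 523.
{Red, Blue, Green, Amber}: service 319 + fixed 306 = 625
No other subset beats 458.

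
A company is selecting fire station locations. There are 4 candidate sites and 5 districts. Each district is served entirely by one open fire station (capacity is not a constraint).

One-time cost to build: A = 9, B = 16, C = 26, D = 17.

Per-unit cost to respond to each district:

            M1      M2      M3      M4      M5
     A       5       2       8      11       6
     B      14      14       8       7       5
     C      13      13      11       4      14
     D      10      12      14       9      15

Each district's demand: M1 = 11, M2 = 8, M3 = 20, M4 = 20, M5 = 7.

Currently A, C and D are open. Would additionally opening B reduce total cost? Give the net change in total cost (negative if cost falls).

No — net change +9 (cost rises by 9).

Current service cost with {A, C, D}: 353.
Adding B: each district re-picks its cheapest; new service cost 346, saving 7.
Extra fixed cost: 16. Net change = 16 − 7 = 9.
(Totals: 405 → 414.)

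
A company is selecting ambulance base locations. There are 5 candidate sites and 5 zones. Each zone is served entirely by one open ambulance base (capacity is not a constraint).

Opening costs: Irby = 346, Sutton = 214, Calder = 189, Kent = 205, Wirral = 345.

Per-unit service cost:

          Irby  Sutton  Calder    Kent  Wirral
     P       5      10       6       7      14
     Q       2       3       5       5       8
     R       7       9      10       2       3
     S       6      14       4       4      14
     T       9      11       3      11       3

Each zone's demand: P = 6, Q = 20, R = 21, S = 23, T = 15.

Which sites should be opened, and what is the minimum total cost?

Open Kent only; minimum total cost 646.

For any fixed open set, each zone goes to its cheapest open site; total = fixed + service.
{Kent}: P→Kent 7·6=42, Q→Kent 5·20=100, R→Kent 2·21=42, S→Kent 4·23=92, T→Kent 11·15=165. Service 441; fixed 205; total 646.
{Calder}: service 483 + fixed 189 = 672
{Calder, Kent}: service 315 + fixed 394 = 709
{Irby, Sutton, Calder, Kent, Wirral}: P→Irby 5·6=30, Q→Irby 2·20=40, R→Kent 2·21=42, S→Calder 4·23=92, T→Calder 3·15=45. Service 249; fixed 1299; total 1548.
No other subset beats 646.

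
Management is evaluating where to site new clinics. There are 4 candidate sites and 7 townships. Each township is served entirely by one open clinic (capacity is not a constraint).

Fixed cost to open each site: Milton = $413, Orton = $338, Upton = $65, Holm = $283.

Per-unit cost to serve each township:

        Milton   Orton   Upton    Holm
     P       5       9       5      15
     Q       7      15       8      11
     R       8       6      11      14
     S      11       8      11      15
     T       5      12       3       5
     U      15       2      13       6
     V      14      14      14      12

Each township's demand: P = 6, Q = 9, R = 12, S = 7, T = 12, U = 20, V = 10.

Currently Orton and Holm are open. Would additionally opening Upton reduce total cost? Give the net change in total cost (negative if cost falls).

Yes — net change −10 (cost falls by 10).

Current service cost with {Orton, Holm}: 501.
Adding Upton: each township re-picks its cheapest; new service cost 426, saving 75.
Extra fixed cost: 65. Net change = 65 − 75 = -10.
(Totals: 1122 → 1112.)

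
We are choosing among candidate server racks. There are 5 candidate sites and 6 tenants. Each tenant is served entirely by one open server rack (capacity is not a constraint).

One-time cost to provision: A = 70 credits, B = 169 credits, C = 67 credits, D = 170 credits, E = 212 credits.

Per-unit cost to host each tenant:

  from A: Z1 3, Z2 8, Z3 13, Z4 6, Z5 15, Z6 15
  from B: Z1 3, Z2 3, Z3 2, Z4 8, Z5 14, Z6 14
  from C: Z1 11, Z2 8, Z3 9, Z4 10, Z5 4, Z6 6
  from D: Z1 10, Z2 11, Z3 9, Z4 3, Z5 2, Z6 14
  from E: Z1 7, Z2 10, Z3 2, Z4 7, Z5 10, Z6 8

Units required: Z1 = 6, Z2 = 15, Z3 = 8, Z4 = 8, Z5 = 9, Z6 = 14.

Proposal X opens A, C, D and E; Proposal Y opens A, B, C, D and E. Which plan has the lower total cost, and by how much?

Proposal X is cheaper by 94.

Proposal X: {A, C, D, E}: Z1→A 3·6=18, Z2→A 8·15=120, Z3→E 2·8=16, Z4→D 3·8=24, Z5→D 2·9=18, Z6→C 6·14=84. Service 280; fixed 519; total 799.
Proposal Y: {A, B, C, D, E}: Z1→A 3·6=18, Z2→B 3·15=45, Z3→B 2·8=16, Z4→D 3·8=24, Z5→D 2·9=18, Z6→C 6·14=84. Service 205; fixed 688; total 893.
Difference: |799 − 893| = 94.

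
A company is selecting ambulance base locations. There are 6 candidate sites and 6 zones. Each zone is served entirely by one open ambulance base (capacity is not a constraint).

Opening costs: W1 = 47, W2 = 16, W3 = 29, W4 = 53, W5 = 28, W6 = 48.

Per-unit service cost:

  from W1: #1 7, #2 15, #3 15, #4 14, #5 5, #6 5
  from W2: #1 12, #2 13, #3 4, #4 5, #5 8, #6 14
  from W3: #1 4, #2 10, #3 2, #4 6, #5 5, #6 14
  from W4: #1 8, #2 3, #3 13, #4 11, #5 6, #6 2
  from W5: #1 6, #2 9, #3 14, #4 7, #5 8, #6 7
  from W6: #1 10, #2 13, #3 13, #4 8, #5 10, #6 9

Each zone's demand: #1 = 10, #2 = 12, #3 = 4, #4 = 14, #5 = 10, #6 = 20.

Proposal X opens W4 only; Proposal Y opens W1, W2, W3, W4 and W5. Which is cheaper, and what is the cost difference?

Proposal X: {W4}: #1→W4 8·10=80, #2→W4 3·12=36, #3→W4 13·4=52, #4→W4 11·14=154, #5→W4 6·10=60, #6→W4 2·20=40. Service 422; fixed 53; total 475.
Proposal Y: {W1, W2, W3, W4, W5}: #1→W3 4·10=40, #2→W4 3·12=36, #3→W3 2·4=8, #4→W2 5·14=70, #5→W1 5·10=50, #6→W4 2·20=40. Service 244; fixed 173; total 417.
Difference: |475 − 417| = 58.

Proposal Y is cheaper by 58.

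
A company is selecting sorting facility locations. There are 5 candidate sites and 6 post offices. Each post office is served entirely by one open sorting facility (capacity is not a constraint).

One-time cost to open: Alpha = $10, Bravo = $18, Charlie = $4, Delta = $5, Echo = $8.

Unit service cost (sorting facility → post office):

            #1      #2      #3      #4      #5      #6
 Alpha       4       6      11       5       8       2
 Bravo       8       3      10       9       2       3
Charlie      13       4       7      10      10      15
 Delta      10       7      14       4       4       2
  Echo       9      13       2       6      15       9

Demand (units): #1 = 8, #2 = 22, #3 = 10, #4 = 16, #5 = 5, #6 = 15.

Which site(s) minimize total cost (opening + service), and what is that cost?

Open Alpha, Bravo, Delta and Echo; minimum total cost 263.

For any fixed open set, each post office goes to its cheapest open site; total = fixed + service.
{Alpha, Bravo, Delta, Echo}: #1→Alpha 4·8=32, #2→Bravo 3·22=66, #3→Echo 2·10=20, #4→Delta 4·16=64, #5→Bravo 2·5=10, #6→Alpha 2·15=30. Service 222; fixed 41; total 263.
{Alpha, Bravo, Charlie, Delta, Echo}: service 222 + fixed 45 = 267
{Alpha, Bravo, Echo}: #1→Alpha 4·8=32, #2→Bravo 3·22=66, #3→Echo 2·10=20, #4→Alpha 5·16=80, #5→Bravo 2·5=10, #6→Alpha 2·15=30. Service 238; fixed 36; total 274.
{Charlie}: service 697 + fixed 4 = 701
No other subset beats 263.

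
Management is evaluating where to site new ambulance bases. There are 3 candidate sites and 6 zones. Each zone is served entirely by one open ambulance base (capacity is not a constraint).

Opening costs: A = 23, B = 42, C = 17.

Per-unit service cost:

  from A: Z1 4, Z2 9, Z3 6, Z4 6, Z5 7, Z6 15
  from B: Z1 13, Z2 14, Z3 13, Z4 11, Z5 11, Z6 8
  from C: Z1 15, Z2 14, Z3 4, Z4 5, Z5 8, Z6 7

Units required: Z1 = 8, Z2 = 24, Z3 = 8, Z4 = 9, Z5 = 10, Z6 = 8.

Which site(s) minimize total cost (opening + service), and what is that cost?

For any fixed open set, each zone goes to its cheapest open site; total = fixed + service.
{A, C}: Z1→A 4·8=32, Z2→A 9·24=216, Z3→C 4·8=32, Z4→C 5·9=45, Z5→A 7·10=70, Z6→C 7·8=56. Service 451; fixed 40; total 491.
{A, B, C}: service 451 + fixed 82 = 533
{A, B}: Z1→A 4·8=32, Z2→A 9·24=216, Z3→A 6·8=48, Z4→A 6·9=54, Z5→A 7·10=70, Z6→B 8·8=64. Service 484; fixed 65; total 549.
{C}: service 669 + fixed 17 = 686
(All 7 nonempty subsets were checked; A and C is lowest.)

Open A and C; minimum total cost 491.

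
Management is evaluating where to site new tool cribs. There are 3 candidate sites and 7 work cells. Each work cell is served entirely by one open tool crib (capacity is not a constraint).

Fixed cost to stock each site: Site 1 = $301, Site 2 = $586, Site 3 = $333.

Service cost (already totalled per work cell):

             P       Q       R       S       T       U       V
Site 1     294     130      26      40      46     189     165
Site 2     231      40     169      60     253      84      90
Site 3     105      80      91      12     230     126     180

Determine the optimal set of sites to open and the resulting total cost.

Open Site 3 only; minimum total cost 1157.

For any fixed open set, each work cell goes to its cheapest open site; total = fixed + service.
{Site 3}: P→Site 3 105, Q→Site 3 80, R→Site 3 91, S→Site 3 12, T→Site 3 230, U→Site 3 126, V→Site 3 180. Service 824; fixed 333; total 1157.
{Site 1}: P→Site 1 294, Q→Site 1 130, R→Site 1 26, S→Site 1 40, T→Site 1 46, U→Site 1 189, V→Site 1 165. Service 890; fixed 301; total 1191.
{Site 1, Site 3}: service 560 + fixed 634 = 1194
{Site 1, Site 2, Site 3}: service 403 + fixed 1220 = 1623
No other subset beats 1157.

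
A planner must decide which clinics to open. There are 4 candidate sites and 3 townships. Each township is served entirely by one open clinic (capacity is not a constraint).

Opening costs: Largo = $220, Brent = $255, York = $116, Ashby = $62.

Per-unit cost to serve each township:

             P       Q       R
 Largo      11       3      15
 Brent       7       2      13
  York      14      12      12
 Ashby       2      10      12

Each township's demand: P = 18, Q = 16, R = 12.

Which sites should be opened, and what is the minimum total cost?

Open Ashby only; minimum total cost 402.

For any fixed open set, each township goes to its cheapest open site; total = fixed + service.
{Ashby}: P→Ashby 2·18=36, Q→Ashby 10·16=160, R→Ashby 12·12=144. Service 340; fixed 62; total 402.
{Largo, Ashby}: service 228 + fixed 282 = 510
{York, Ashby}: P→Ashby 2·18=36, Q→Ashby 10·16=160, R→York 12·12=144. Service 340; fixed 178; total 518.
{Largo, Brent, York, Ashby}: P→Ashby 2·18=36, Q→Brent 2·16=32, R→York 12·12=144. Service 212; fixed 653; total 865.
(All 15 nonempty subsets were checked; Ashby only is lowest.)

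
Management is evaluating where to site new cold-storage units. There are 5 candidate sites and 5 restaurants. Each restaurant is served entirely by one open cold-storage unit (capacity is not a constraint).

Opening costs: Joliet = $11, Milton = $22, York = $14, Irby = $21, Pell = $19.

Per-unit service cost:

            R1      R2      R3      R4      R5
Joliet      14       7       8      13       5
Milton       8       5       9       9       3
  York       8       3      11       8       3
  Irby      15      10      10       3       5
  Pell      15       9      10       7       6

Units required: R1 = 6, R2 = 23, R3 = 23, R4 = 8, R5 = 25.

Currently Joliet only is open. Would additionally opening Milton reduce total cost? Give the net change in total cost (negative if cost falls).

Yes — net change −142 (cost falls by 142).

Current service cost with {Joliet}: 658.
Adding Milton: each restaurant re-picks its cheapest; new service cost 494, saving 164.
Extra fixed cost: 22. Net change = 22 − 164 = -142.
(Totals: 669 → 527.)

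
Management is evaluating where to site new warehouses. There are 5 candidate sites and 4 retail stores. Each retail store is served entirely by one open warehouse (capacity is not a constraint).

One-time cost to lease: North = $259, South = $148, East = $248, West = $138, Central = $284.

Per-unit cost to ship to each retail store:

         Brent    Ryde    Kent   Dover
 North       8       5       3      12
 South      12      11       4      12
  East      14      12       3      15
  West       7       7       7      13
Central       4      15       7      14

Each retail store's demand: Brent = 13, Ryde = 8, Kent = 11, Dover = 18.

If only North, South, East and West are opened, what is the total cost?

Each retail store is assigned to its cheapest site among the open ones.
{North, South, East, West}: Brent→West 7·13=91, Ryde→North 5·8=40, Kent→North 3·11=33, Dover→North 12·18=216. Service 380; fixed 793; total 1173.

Total cost: 1173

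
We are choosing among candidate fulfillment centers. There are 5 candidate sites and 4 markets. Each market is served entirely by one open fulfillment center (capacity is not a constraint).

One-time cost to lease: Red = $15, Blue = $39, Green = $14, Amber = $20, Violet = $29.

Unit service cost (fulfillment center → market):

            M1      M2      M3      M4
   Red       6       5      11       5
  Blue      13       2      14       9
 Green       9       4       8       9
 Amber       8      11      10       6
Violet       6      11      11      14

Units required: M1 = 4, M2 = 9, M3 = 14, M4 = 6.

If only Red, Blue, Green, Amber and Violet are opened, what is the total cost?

Each market is assigned to its cheapest site among the open ones.
{Red, Blue, Green, Amber, Violet}: M1→Red 6·4=24, M2→Blue 2·9=18, M3→Green 8·14=112, M4→Red 5·6=30. Service 184; fixed 117; total 301.

Total cost: 301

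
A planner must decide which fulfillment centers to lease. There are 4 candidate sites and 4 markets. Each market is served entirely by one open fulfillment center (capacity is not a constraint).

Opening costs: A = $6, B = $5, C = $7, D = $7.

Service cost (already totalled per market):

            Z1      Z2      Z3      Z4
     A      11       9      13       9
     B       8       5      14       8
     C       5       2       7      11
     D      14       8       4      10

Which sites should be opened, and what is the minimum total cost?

For any fixed open set, each market goes to its cheapest open site; total = fixed + service.
{C}: Z1→C 5, Z2→C 2, Z3→C 7, Z4→C 11. Service 25; fixed 7; total 32.
{B, C}: service 22 + fixed 12 = 34
{C, D}: Z1→C 5, Z2→C 2, Z3→D 4, Z4→D 10. Service 21; fixed 14; total 35.
{A, B, C, D}: service 19 + fixed 25 = 44
No other subset beats 32.

Open C only; minimum total cost 32.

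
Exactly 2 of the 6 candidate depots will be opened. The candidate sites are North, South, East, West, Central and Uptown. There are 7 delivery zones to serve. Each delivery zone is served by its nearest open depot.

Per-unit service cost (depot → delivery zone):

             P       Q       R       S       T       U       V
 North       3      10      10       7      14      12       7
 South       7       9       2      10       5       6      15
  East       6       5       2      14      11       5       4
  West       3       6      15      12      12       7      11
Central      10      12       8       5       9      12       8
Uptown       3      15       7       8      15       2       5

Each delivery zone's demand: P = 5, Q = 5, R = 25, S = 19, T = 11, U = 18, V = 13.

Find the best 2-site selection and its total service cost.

With exactly 2 open, each delivery zone uses its cheapest among the chosen.
{South, Uptown}: P→Uptown 3·5=15, Q→South 9·5=45, R→South 2·25=50, S→Uptown 8·19=152, T→South 5·11=55, U→Uptown 2·18=36, V→Uptown 5·13=65. Service cost 418.
{East, Central}: service cost 441
{East, Uptown}: service cost 451
Among all 15 size-2 choices, {South, Uptown} is lowest.

Choose South and Uptown; total service cost 418.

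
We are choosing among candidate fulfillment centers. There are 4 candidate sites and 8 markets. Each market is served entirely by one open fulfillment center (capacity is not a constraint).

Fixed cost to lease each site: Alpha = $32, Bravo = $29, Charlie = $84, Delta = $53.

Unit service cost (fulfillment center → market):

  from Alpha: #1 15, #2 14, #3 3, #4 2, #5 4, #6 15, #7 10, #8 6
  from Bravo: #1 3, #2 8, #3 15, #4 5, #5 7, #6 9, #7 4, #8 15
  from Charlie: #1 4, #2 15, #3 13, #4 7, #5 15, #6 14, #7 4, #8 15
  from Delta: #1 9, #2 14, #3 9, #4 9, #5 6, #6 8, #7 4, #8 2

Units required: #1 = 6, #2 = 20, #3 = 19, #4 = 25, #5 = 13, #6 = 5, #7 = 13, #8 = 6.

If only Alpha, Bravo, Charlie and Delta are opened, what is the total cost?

Each market is assigned to its cheapest site among the open ones.
{Alpha, Bravo, Charlie, Delta}: #1→Bravo 3·6=18, #2→Bravo 8·20=160, #3→Alpha 3·19=57, #4→Alpha 2·25=50, #5→Alpha 4·13=52, #6→Delta 8·5=40, #7→Bravo 4·13=52, #8→Delta 2·6=12. Service 441; fixed 198; total 639.

Total cost: 639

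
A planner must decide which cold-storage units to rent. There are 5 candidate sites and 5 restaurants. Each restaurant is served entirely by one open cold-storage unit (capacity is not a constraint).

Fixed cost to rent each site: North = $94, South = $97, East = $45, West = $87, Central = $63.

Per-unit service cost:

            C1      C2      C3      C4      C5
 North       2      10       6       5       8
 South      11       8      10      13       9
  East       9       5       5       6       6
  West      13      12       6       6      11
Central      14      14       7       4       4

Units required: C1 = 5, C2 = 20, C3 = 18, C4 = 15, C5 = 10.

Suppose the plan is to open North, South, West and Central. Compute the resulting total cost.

Total cost: 719

Each restaurant is assigned to its cheapest site among the open ones.
{North, South, West, Central}: C1→North 2·5=10, C2→South 8·20=160, C3→North 6·18=108, C4→Central 4·15=60, C5→Central 4·10=40. Service 378; fixed 341; total 719.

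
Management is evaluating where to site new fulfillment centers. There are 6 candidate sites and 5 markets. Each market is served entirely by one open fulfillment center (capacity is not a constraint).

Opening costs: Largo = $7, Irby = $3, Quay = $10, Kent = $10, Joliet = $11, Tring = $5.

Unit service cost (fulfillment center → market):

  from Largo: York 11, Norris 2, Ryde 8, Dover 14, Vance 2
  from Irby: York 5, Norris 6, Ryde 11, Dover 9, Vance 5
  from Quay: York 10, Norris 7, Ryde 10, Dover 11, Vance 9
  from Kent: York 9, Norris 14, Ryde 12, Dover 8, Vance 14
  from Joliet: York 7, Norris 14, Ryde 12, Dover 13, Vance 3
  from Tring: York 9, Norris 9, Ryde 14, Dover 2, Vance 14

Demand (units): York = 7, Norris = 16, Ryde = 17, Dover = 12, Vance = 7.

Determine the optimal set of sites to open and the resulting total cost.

For any fixed open set, each market goes to its cheapest open site; total = fixed + service.
{Largo, Irby, Tring}: York→Irby 5·7=35, Norris→Largo 2·16=32, Ryde→Largo 8·17=136, Dover→Tring 2·12=24, Vance→Largo 2·7=14. Service 241; fixed 15; total 256.
{Largo, Irby, Quay, Tring}: service 241 + fixed 25 = 266
{Largo, Irby, Kent, Tring}: service 241 + fixed 25 = 266
{Largo, Irby, Quay, Kent, Joliet, Tring}: service 241 + fixed 46 = 287
No other subset beats 256.

Open Largo, Irby and Tring; minimum total cost 256.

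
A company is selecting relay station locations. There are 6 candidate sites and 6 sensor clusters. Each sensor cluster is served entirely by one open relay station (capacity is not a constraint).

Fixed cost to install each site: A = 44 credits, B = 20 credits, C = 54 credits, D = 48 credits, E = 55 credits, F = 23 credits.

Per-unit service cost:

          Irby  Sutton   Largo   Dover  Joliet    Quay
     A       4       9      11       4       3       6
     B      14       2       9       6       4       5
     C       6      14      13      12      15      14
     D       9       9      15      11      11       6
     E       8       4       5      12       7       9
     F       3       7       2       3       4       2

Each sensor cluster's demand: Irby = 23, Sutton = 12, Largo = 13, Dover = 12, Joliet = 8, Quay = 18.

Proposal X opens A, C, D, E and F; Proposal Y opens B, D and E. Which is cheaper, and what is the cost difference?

Proposal X is cheaper by 127.

Proposal X: {A, C, D, E, F}: Irby→F 3·23=69, Sutton→E 4·12=48, Largo→F 2·13=26, Dover→F 3·12=36, Joliet→A 3·8=24, Quay→F 2·18=36. Service 239; fixed 224; total 463.
Proposal Y: {B, D, E}: Irby→E 8·23=184, Sutton→B 2·12=24, Largo→E 5·13=65, Dover→B 6·12=72, Joliet→B 4·8=32, Quay→B 5·18=90. Service 467; fixed 123; total 590.
Difference: |463 − 590| = 127.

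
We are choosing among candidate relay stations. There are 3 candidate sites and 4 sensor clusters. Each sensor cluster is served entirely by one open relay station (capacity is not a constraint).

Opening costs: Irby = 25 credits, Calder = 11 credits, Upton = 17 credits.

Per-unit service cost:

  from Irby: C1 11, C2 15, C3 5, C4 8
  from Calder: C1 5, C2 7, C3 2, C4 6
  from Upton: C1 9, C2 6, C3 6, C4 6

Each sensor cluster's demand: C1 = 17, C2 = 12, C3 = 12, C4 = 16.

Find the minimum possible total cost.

For any fixed open set, each sensor cluster goes to its cheapest open site; total = fixed + service.
{Calder}: C1→Calder 5·17=85, C2→Calder 7·12=84, C3→Calder 2·12=24, C4→Calder 6·16=96. Service 289; fixed 11; total 300.
{Calder, Upton}: C1→Calder 5·17=85, C2→Upton 6·12=72, C3→Calder 2·12=24, C4→Calder 6·16=96. Service 277; fixed 28; total 305.
{Irby, Calder}: service 289 + fixed 36 = 325
{Irby, Calder, Upton}: service 277 + fixed 53 = 330
(All 7 nonempty subsets were checked; Calder only is lowest.)

Minimum total cost: 300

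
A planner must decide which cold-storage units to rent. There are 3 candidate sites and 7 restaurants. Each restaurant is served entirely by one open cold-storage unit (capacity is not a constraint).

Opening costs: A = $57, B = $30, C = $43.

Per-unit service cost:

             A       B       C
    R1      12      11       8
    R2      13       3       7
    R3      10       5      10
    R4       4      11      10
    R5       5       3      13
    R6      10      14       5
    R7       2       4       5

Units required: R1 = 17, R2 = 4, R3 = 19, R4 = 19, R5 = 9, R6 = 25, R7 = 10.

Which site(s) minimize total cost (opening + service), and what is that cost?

For any fixed open set, each restaurant goes to its cheapest open site; total = fixed + service.
{A, B, C}: R1→C 8·17=136, R2→B 3·4=12, R3→B 5·19=95, R4→A 4·19=76, R5→B 3·9=27, R6→C 5·25=125, R7→A 2·10=20. Service 491; fixed 130; total 621.
{B, C}: service 625 + fixed 73 = 698
{A, C}: service 620 + fixed 100 = 720
{B}: R1→B 11·17=187, R2→B 3·4=12, R3→B 5·19=95, R4→B 11·19=209, R5→B 3·9=27, R6→B 14·25=350, R7→B 4·10=40. Service 920; fixed 30; total 950.
(All 7 nonempty subsets were checked; A, B and C is lowest.)

Open A, B and C; minimum total cost 621.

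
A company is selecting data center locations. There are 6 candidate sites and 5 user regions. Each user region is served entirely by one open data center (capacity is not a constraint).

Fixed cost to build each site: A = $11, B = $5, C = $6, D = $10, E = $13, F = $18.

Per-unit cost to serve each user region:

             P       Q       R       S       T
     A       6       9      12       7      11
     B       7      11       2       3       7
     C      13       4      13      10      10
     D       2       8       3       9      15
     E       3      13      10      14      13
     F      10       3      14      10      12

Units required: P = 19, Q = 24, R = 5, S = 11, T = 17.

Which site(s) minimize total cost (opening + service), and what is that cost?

Open B, D and F; minimum total cost 305.

For any fixed open set, each user region goes to its cheapest open site; total = fixed + service.
{B, D, F}: P→D 2·19=38, Q→F 3·24=72, R→B 2·5=10, S→B 3·11=33, T→B 7·17=119. Service 272; fixed 33; total 305.
{B, C, D, F}: service 272 + fixed 39 = 311
{A, B, D, F}: service 272 + fixed 44 = 316
{A, B, C, D, E, F}: P→D 2·19=38, Q→F 3·24=72, R→B 2·5=10, S→B 3·11=33, T→B 7·17=119. Service 272; fixed 63; total 335.
No other subset beats 305.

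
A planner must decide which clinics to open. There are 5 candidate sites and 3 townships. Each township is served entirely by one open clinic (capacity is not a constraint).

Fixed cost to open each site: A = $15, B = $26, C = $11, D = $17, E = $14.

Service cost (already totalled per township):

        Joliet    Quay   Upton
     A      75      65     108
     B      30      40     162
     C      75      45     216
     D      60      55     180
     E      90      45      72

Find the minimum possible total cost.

For any fixed open set, each township goes to its cheapest open site; total = fixed + service.
{B, E}: Joliet→B 30, Quay→B 40, Upton→E 72. Service 142; fixed 40; total 182.
{B, C, E}: service 142 + fixed 51 = 193
{A, B, E}: service 142 + fixed 55 = 197
{A, B, C, D, E}: service 142 + fixed 83 = 225
No other subset beats 182.

Minimum total cost: 182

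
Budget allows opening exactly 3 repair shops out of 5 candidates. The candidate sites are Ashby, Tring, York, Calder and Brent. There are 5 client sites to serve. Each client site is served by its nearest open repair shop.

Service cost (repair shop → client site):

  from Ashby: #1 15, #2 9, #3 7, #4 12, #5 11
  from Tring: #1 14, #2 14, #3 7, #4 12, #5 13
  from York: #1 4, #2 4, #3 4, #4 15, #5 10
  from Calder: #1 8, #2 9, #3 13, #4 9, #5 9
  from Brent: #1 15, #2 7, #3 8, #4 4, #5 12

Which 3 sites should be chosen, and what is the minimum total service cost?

With exactly 3 open, each client site uses its cheapest among the chosen.
{York, Calder, Brent}: #1→York 4, #2→York 4, #3→York 4, #4→Brent 4, #5→Calder 9. Service cost 25.
{Ashby, York, Brent}: service cost 26
{Tring, York, Brent}: service cost 26
Among all 10 size-3 choices, {York, Calder, Brent} is lowest.

Choose York, Calder and Brent; total service cost 25.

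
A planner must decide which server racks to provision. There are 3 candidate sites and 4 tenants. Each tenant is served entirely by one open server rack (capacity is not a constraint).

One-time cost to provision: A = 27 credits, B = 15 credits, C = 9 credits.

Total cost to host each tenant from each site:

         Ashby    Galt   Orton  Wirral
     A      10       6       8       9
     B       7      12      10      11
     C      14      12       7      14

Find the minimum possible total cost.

For any fixed open set, each tenant goes to its cheapest open site; total = fixed + service.
{B}: Ashby→B 7, Galt→B 12, Orton→B 10, Wirral→B 11. Service 40; fixed 15; total 55.
{C}: Ashby→C 14, Galt→C 12, Orton→C 7, Wirral→C 14. Service 47; fixed 9; total 56.
{A}: Ashby→A 10, Galt→A 6, Orton→A 8, Wirral→A 9. Service 33; fixed 27; total 60.
{A, B, C}: service 29 + fixed 51 = 80
No other subset beats 55.

Minimum total cost: 55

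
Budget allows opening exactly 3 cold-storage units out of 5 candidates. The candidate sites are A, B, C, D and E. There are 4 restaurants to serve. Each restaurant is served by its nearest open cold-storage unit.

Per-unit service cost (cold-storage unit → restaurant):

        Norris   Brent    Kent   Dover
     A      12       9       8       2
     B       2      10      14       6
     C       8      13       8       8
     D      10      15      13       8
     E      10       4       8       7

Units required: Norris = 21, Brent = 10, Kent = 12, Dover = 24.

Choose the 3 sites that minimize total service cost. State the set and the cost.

Choose A, B and E; total service cost 226.

With exactly 3 open, each restaurant uses its cheapest among the chosen.
{A, B, E}: Norris→B 2·21=42, Brent→E 4·10=40, Kent→A 8·12=96, Dover→A 2·24=48. Service cost 226.
{A, B, C}: service cost 276
{A, B, D}: service cost 276
Among all 10 size-3 choices, {A, B, E} is lowest.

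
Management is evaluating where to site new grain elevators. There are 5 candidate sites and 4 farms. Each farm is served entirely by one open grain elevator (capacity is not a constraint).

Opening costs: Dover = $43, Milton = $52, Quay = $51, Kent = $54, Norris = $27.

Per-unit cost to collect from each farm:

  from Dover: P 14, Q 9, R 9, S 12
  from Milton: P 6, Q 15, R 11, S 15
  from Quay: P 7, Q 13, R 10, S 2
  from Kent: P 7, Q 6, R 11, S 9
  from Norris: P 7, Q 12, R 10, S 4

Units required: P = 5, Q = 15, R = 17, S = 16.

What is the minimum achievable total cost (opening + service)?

Minimum total cost: 432

For any fixed open set, each farm goes to its cheapest open site; total = fixed + service.
{Quay, Kent}: P→Quay 7·5=35, Q→Kent 6·15=90, R→Quay 10·17=170, S→Quay 2·16=32. Service 327; fixed 105; total 432.
{Kent, Norris}: P→Kent 7·5=35, Q→Kent 6·15=90, R→Norris 10·17=170, S→Norris 4·16=64. Service 359; fixed 81; total 440.
{Dover, Quay}: service 355 + fixed 94 = 449
{Dover, Milton, Quay, Kent, Norris}: service 305 + fixed 227 = 532
No other subset beats 432.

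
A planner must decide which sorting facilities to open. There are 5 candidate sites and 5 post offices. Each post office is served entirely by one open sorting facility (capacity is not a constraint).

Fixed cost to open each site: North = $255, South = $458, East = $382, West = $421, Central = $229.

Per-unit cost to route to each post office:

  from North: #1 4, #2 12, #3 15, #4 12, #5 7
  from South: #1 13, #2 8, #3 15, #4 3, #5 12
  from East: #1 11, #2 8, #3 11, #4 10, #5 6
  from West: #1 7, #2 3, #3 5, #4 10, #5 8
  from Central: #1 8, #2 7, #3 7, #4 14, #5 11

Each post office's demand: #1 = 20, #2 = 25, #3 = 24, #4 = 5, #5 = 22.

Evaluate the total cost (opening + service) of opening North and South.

Total cost: 1522

Each post office is assigned to its cheapest site among the open ones.
{North, South}: #1→North 4·20=80, #2→South 8·25=200, #3→North 15·24=360, #4→South 3·5=15, #5→North 7·22=154. Service 809; fixed 713; total 1522.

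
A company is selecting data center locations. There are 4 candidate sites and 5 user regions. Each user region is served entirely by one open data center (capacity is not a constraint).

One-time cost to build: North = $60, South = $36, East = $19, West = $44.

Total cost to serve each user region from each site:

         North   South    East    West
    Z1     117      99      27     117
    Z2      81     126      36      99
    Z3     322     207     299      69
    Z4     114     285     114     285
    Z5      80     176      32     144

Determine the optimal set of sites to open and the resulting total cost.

Open East and West; minimum total cost 341.

For any fixed open set, each user region goes to its cheapest open site; total = fixed + service.
{East, West}: Z1→East 27, Z2→East 36, Z3→West 69, Z4→East 114, Z5→East 32. Service 278; fixed 63; total 341.
{South, East, West}: service 278 + fixed 99 = 377
{North, East, West}: Z1→East 27, Z2→East 36, Z3→West 69, Z4→North 114, Z5→East 32. Service 278; fixed 123; total 401.
{North, South, East, West}: service 278 + fixed 159 = 437
No other subset beats 341.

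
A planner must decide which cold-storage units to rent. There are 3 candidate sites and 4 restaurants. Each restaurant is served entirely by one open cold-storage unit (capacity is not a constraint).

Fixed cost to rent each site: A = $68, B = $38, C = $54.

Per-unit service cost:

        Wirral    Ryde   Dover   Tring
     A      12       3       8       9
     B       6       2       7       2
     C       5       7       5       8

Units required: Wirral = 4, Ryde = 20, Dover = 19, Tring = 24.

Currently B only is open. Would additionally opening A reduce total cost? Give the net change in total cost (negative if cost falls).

No — net change +68 (cost rises by 68).

Current service cost with {B}: 245.
Adding A: each restaurant re-picks its cheapest; new service cost 245, saving 0.
Extra fixed cost: 68. Net change = 68 − 0 = 68.
(Totals: 283 → 351.)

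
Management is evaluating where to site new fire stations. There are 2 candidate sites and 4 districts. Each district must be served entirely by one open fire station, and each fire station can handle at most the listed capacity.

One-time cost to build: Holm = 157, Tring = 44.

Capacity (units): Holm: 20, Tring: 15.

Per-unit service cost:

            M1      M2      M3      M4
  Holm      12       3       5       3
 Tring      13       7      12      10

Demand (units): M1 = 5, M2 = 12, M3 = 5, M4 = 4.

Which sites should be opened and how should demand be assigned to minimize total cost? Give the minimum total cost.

Minimum total cost: 367

Open {Holm, Tring}: M1→Tring 13·5=65, M2→Holm 3·12=36, M3→Holm 5·5=25, M4→Tring 10·4=40.
Loads: Holm carries 17/20, Tring carries 9/15. Service 166; fixed 201; total 367.
Next best feasible plan costs 374.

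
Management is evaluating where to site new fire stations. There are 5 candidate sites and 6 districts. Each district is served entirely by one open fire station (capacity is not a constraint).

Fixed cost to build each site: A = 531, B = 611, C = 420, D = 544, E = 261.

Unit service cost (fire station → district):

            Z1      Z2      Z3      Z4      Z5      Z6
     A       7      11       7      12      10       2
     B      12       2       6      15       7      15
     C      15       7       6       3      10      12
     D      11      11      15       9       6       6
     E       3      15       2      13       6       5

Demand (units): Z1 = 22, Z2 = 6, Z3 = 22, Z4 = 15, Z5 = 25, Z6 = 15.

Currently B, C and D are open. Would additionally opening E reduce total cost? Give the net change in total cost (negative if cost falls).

Current service cost with {B, C, D}: 671.
Adding E: each district re-picks its cheapest; new service cost 392, saving 279.
Extra fixed cost: 261. Net change = 261 − 279 = -18.
(Totals: 2246 → 2228.)

Yes — net change −18 (cost falls by 18).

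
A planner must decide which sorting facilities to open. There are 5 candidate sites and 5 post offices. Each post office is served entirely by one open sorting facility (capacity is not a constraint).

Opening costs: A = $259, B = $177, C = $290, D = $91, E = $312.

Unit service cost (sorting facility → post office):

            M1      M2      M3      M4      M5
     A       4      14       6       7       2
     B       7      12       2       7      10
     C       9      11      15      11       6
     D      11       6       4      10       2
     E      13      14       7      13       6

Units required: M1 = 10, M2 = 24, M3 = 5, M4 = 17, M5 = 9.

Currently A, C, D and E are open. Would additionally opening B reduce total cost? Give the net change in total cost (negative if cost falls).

Current service cost with {A, C, D, E}: 341.
Adding B: each post office re-picks its cheapest; new service cost 331, saving 10.
Extra fixed cost: 177. Net change = 177 − 10 = 167.
(Totals: 1293 → 1460.)

No — net change +167 (cost rises by 167).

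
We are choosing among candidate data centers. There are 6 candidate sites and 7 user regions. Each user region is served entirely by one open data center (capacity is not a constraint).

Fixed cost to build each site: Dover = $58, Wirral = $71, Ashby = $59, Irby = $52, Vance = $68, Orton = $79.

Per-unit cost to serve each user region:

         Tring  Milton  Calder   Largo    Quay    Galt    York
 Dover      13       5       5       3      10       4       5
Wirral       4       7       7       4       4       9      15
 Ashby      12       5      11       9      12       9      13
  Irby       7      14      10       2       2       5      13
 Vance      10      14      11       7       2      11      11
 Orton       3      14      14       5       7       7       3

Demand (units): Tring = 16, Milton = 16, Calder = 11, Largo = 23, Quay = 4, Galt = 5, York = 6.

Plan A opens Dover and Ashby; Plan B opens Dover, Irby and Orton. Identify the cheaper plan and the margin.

Plan A: {Dover, Ashby}: Tring→Ashby 12·16=192, Milton→Dover 5·16=80, Calder→Dover 5·11=55, Largo→Dover 3·23=69, Quay→Dover 10·4=40, Galt→Dover 4·5=20, York→Dover 5·6=30. Service 486; fixed 117; total 603.
Plan B: {Dover, Irby, Orton}: Tring→Orton 3·16=48, Milton→Dover 5·16=80, Calder→Dover 5·11=55, Largo→Irby 2·23=46, Quay→Irby 2·4=8, Galt→Dover 4·5=20, York→Orton 3·6=18. Service 275; fixed 189; total 464.
Difference: |603 − 464| = 139.

Plan B is cheaper by 139.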